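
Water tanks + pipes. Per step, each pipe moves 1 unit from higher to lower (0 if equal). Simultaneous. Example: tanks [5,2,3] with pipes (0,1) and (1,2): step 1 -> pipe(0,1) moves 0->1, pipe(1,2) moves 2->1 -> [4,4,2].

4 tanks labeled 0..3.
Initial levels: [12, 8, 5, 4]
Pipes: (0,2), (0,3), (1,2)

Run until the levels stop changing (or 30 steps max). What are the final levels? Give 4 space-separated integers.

Step 1: flows [0->2,0->3,1->2] -> levels [10 7 7 5]
Step 2: flows [0->2,0->3,1=2] -> levels [8 7 8 6]
Step 3: flows [0=2,0->3,2->1] -> levels [7 8 7 7]
Step 4: flows [0=2,0=3,1->2] -> levels [7 7 8 7]
Step 5: flows [2->0,0=3,2->1] -> levels [8 8 6 7]
Step 6: flows [0->2,0->3,1->2] -> levels [6 7 8 8]
Step 7: flows [2->0,3->0,2->1] -> levels [8 8 6 7]
  -> period-2 cycle: step 7 state = step 5 state; never stabilizes
  -> state at step 30: (30-5) mod 2 = 1, same as step 6 -> [6 7 8 8]

Answer: 6 7 8 8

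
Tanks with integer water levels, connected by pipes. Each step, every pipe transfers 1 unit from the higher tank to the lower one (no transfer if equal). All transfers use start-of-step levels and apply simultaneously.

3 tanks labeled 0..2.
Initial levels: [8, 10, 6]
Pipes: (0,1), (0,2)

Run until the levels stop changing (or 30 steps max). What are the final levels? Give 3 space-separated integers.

Step 1: flows [1->0,0->2] -> levels [8 9 7]
Step 2: flows [1->0,0->2] -> levels [8 8 8]
Step 3: flows [0=1,0=2] -> levels [8 8 8]
  -> stable (no change)

Answer: 8 8 8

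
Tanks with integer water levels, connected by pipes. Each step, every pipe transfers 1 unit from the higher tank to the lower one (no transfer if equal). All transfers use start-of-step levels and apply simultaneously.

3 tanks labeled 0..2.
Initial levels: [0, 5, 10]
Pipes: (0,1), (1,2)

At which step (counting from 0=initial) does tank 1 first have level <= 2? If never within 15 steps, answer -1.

Answer: -1

Derivation:
Step 1: flows [1->0,2->1] -> levels [1 5 9]
Step 2: flows [1->0,2->1] -> levels [2 5 8]
Step 3: flows [1->0,2->1] -> levels [3 5 7]
Step 4: flows [1->0,2->1] -> levels [4 5 6]
Step 5: flows [1->0,2->1] -> levels [5 5 5]
Step 6: flows [0=1,1=2] -> levels [5 5 5]
  -> stable; tank 1 stays at 5 > 2
Tank 1 never reaches <=2 within 15 steps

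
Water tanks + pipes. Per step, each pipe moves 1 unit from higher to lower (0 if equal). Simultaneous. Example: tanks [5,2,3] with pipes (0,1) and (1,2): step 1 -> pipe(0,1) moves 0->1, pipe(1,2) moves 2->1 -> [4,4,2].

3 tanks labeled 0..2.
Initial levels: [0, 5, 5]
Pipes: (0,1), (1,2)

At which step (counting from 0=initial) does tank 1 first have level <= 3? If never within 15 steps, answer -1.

Step 1: flows [1->0,1=2] -> levels [1 4 5]
Step 2: flows [1->0,2->1] -> levels [2 4 4]
Step 3: flows [1->0,1=2] -> levels [3 3 4]
Tank 1 first reaches <=3 at step 3

Answer: 3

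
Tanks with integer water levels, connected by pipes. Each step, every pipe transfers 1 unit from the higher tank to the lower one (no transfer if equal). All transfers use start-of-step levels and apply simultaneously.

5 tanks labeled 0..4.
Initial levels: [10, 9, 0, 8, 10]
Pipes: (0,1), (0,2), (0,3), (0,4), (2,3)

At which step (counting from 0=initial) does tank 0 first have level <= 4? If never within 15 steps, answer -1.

Step 1: flows [0->1,0->2,0->3,0=4,3->2] -> levels [7 10 2 8 10]
Step 2: flows [1->0,0->2,3->0,4->0,3->2] -> levels [9 9 4 6 9]
Step 3: flows [0=1,0->2,0->3,0=4,3->2] -> levels [7 9 6 6 9]
Step 4: flows [1->0,0->2,0->3,4->0,2=3] -> levels [7 8 7 7 8]
Step 5: flows [1->0,0=2,0=3,4->0,2=3] -> levels [9 7 7 7 7]
Step 6: flows [0->1,0->2,0->3,0->4,2=3] -> levels [5 8 8 8 8]
Step 7: flows [1->0,2->0,3->0,4->0,2=3] -> levels [9 7 7 7 7]
  -> period-2 cycle (repeats step 5); tank 0 never drops to <=4
Tank 0 never reaches <=4 within 15 steps

Answer: -1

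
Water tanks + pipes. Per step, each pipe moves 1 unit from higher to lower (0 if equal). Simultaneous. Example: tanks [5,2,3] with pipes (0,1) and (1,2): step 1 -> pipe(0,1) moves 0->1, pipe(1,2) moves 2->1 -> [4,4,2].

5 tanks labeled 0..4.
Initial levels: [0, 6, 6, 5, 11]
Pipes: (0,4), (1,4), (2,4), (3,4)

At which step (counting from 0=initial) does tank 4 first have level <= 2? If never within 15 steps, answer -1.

Answer: -1

Derivation:
Step 1: flows [4->0,4->1,4->2,4->3] -> levels [1 7 7 6 7]
Step 2: flows [4->0,1=4,2=4,4->3] -> levels [2 7 7 7 5]
Step 3: flows [4->0,1->4,2->4,3->4] -> levels [3 6 6 6 7]
Step 4: flows [4->0,4->1,4->2,4->3] -> levels [4 7 7 7 3]
Step 5: flows [0->4,1->4,2->4,3->4] -> levels [3 6 6 6 7]
  -> period-2 cycle (repeats step 3); tank 4 never drops to <=2
Tank 4 never reaches <=2 within 15 steps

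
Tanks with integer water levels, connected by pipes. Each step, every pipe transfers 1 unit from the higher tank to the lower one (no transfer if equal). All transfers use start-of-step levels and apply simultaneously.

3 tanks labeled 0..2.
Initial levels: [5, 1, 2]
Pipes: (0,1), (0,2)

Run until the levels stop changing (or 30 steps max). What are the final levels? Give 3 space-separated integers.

Answer: 2 3 3

Derivation:
Step 1: flows [0->1,0->2] -> levels [3 2 3]
Step 2: flows [0->1,0=2] -> levels [2 3 3]
Step 3: flows [1->0,2->0] -> levels [4 2 2]
Step 4: flows [0->1,0->2] -> levels [2 3 3]
  -> period-2 cycle: step 4 state = step 2 state; never stabilizes
  -> state at step 30: (30-2) mod 2 = 0, same as step 2 -> [2 3 3]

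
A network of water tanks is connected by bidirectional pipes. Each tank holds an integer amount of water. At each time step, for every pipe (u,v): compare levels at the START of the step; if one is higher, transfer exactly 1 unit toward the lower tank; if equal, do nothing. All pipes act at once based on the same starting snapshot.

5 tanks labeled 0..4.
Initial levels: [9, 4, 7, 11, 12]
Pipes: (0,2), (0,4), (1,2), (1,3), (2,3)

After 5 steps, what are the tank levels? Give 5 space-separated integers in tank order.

Step 1: flows [0->2,4->0,2->1,3->1,3->2] -> levels [9 6 8 9 11]
Step 2: flows [0->2,4->0,2->1,3->1,3->2] -> levels [9 8 9 7 10]
Step 3: flows [0=2,4->0,2->1,1->3,2->3] -> levels [10 8 7 9 9]
Step 4: flows [0->2,0->4,1->2,3->1,3->2] -> levels [8 8 10 7 10]
Step 5: flows [2->0,4->0,2->1,1->3,2->3] -> levels [10 8 7 9 9]

Answer: 10 8 7 9 9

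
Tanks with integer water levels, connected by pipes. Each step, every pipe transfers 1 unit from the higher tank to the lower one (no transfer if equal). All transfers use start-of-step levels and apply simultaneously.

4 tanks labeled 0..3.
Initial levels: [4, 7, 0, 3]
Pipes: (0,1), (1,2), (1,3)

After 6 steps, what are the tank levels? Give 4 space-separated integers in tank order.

Answer: 3 5 3 3

Derivation:
Step 1: flows [1->0,1->2,1->3] -> levels [5 4 1 4]
Step 2: flows [0->1,1->2,1=3] -> levels [4 4 2 4]
Step 3: flows [0=1,1->2,1=3] -> levels [4 3 3 4]
Step 4: flows [0->1,1=2,3->1] -> levels [3 5 3 3]
Step 5: flows [1->0,1->2,1->3] -> levels [4 2 4 4]
Step 6: flows [0->1,2->1,3->1] -> levels [3 5 3 3]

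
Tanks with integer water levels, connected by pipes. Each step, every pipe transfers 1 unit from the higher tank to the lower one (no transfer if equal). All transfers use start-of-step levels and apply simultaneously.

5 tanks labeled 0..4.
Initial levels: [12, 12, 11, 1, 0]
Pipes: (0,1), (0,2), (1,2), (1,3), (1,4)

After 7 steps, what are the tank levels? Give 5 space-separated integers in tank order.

Answer: 7 8 7 7 7

Derivation:
Step 1: flows [0=1,0->2,1->2,1->3,1->4] -> levels [11 9 13 2 1]
Step 2: flows [0->1,2->0,2->1,1->3,1->4] -> levels [11 9 11 3 2]
Step 3: flows [0->1,0=2,2->1,1->3,1->4] -> levels [10 9 10 4 3]
Step 4: flows [0->1,0=2,2->1,1->3,1->4] -> levels [9 9 9 5 4]
Step 5: flows [0=1,0=2,1=2,1->3,1->4] -> levels [9 7 9 6 5]
Step 6: flows [0->1,0=2,2->1,1->3,1->4] -> levels [8 7 8 7 6]
Step 7: flows [0->1,0=2,2->1,1=3,1->4] -> levels [7 8 7 7 7]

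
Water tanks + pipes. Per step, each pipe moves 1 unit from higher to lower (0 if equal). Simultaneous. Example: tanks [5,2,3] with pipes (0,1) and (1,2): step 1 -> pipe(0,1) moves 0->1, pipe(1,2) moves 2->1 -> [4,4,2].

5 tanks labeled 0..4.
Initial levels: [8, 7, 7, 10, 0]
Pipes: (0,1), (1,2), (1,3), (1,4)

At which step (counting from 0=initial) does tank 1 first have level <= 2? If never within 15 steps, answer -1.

Answer: -1

Derivation:
Step 1: flows [0->1,1=2,3->1,1->4] -> levels [7 8 7 9 1]
Step 2: flows [1->0,1->2,3->1,1->4] -> levels [8 6 8 8 2]
Step 3: flows [0->1,2->1,3->1,1->4] -> levels [7 8 7 7 3]
Step 4: flows [1->0,1->2,1->3,1->4] -> levels [8 4 8 8 4]
Step 5: flows [0->1,2->1,3->1,1=4] -> levels [7 7 7 7 4]
Step 6: flows [0=1,1=2,1=3,1->4] -> levels [7 6 7 7 5]
Step 7: flows [0->1,2->1,3->1,1->4] -> levels [6 8 6 6 6]
Step 8: flows [1->0,1->2,1->3,1->4] -> levels [7 4 7 7 7]
Step 9: flows [0->1,2->1,3->1,4->1] -> levels [6 8 6 6 6]
  -> period-2 cycle (repeats step 7); tank 1 never drops to <=2
Tank 1 never reaches <=2 within 15 steps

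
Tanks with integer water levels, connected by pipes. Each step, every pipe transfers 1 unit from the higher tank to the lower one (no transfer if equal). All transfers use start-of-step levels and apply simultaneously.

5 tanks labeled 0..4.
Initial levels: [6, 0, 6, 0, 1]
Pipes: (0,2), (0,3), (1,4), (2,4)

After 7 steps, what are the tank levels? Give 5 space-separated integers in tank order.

Answer: 2 3 4 3 1

Derivation:
Step 1: flows [0=2,0->3,4->1,2->4] -> levels [5 1 5 1 1]
Step 2: flows [0=2,0->3,1=4,2->4] -> levels [4 1 4 2 2]
Step 3: flows [0=2,0->3,4->1,2->4] -> levels [3 2 3 3 2]
Step 4: flows [0=2,0=3,1=4,2->4] -> levels [3 2 2 3 3]
Step 5: flows [0->2,0=3,4->1,4->2] -> levels [2 3 4 3 1]
Step 6: flows [2->0,3->0,1->4,2->4] -> levels [4 2 2 2 3]
Step 7: flows [0->2,0->3,4->1,4->2] -> levels [2 3 4 3 1]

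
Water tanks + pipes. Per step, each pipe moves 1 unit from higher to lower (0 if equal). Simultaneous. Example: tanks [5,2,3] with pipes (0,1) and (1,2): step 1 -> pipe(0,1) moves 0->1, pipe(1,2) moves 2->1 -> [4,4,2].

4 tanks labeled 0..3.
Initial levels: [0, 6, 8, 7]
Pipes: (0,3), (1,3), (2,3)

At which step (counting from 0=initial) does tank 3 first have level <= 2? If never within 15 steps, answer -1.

Answer: -1

Derivation:
Step 1: flows [3->0,3->1,2->3] -> levels [1 7 7 6]
Step 2: flows [3->0,1->3,2->3] -> levels [2 6 6 7]
Step 3: flows [3->0,3->1,3->2] -> levels [3 7 7 4]
Step 4: flows [3->0,1->3,2->3] -> levels [4 6 6 5]
Step 5: flows [3->0,1->3,2->3] -> levels [5 5 5 6]
Step 6: flows [3->0,3->1,3->2] -> levels [6 6 6 3]
Step 7: flows [0->3,1->3,2->3] -> levels [5 5 5 6]
  -> period-2 cycle (repeats step 5); tank 3 never drops to <=2
Tank 3 never reaches <=2 within 15 steps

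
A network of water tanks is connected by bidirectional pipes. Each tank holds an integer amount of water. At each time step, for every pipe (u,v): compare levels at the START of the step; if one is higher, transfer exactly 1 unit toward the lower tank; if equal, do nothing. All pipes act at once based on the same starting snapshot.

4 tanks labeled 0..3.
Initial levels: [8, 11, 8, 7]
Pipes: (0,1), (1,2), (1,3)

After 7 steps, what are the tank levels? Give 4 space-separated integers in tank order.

Answer: 9 7 9 9

Derivation:
Step 1: flows [1->0,1->2,1->3] -> levels [9 8 9 8]
Step 2: flows [0->1,2->1,1=3] -> levels [8 10 8 8]
Step 3: flows [1->0,1->2,1->3] -> levels [9 7 9 9]
Step 4: flows [0->1,2->1,3->1] -> levels [8 10 8 8]
  -> period-2 cycle: step 4 state = step 2 state
  -> state at step 7: (7-2) mod 2 = 1, same as step 3 -> [9 7 9 9]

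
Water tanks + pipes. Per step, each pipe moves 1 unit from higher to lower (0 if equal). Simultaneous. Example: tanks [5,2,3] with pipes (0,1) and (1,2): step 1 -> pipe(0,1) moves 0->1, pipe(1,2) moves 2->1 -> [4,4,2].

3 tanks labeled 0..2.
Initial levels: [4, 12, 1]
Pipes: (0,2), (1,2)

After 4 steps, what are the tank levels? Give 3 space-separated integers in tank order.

Step 1: flows [0->2,1->2] -> levels [3 11 3]
Step 2: flows [0=2,1->2] -> levels [3 10 4]
Step 3: flows [2->0,1->2] -> levels [4 9 4]
Step 4: flows [0=2,1->2] -> levels [4 8 5]

Answer: 4 8 5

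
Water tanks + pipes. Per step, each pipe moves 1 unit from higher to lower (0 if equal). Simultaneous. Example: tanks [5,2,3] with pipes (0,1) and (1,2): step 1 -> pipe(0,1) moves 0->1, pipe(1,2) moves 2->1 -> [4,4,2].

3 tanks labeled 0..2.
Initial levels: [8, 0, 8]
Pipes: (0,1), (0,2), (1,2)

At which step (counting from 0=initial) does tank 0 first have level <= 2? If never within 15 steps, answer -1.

Answer: -1

Derivation:
Step 1: flows [0->1,0=2,2->1] -> levels [7 2 7]
Step 2: flows [0->1,0=2,2->1] -> levels [6 4 6]
Step 3: flows [0->1,0=2,2->1] -> levels [5 6 5]
Step 4: flows [1->0,0=2,1->2] -> levels [6 4 6]
  -> period-2 cycle (repeats step 2); tank 0 never drops to <=2
Tank 0 never reaches <=2 within 15 steps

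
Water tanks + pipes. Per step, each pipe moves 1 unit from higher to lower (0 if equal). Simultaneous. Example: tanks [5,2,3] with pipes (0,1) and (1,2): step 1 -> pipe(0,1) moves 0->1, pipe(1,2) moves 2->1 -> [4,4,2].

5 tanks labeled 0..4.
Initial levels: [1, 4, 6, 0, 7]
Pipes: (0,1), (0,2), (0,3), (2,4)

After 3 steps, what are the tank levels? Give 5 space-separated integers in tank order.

Step 1: flows [1->0,2->0,0->3,4->2] -> levels [2 3 6 1 6]
Step 2: flows [1->0,2->0,0->3,2=4] -> levels [3 2 5 2 6]
Step 3: flows [0->1,2->0,0->3,4->2] -> levels [2 3 5 3 5]

Answer: 2 3 5 3 5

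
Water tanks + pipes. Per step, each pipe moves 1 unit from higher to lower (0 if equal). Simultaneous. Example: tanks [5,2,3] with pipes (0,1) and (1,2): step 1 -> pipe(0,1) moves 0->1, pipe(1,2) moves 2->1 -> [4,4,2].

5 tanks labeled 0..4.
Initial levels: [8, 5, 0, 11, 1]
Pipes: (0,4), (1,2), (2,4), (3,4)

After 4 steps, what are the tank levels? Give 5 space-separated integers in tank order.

Step 1: flows [0->4,1->2,4->2,3->4] -> levels [7 4 2 10 2]
Step 2: flows [0->4,1->2,2=4,3->4] -> levels [6 3 3 9 4]
Step 3: flows [0->4,1=2,4->2,3->4] -> levels [5 3 4 8 5]
Step 4: flows [0=4,2->1,4->2,3->4] -> levels [5 4 4 7 5]

Answer: 5 4 4 7 5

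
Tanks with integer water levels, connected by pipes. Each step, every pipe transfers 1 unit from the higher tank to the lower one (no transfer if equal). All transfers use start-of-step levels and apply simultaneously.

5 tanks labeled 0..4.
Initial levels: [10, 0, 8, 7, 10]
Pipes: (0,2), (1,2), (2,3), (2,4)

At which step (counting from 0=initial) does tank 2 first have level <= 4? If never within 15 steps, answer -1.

Answer: -1

Derivation:
Step 1: flows [0->2,2->1,2->3,4->2] -> levels [9 1 8 8 9]
Step 2: flows [0->2,2->1,2=3,4->2] -> levels [8 2 9 8 8]
Step 3: flows [2->0,2->1,2->3,2->4] -> levels [9 3 5 9 9]
Step 4: flows [0->2,2->1,3->2,4->2] -> levels [8 4 7 8 8]
Step 5: flows [0->2,2->1,3->2,4->2] -> levels [7 5 9 7 7]
Step 6: flows [2->0,2->1,2->3,2->4] -> levels [8 6 5 8 8]
Step 7: flows [0->2,1->2,3->2,4->2] -> levels [7 5 9 7 7]
  -> period-2 cycle (repeats step 5); tank 2 never drops to <=4
Tank 2 never reaches <=4 within 15 steps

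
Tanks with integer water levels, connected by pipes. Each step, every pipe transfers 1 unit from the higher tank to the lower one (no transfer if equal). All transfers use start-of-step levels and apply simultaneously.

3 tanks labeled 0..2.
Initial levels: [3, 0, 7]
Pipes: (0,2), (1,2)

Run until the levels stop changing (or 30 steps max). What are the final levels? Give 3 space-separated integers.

Answer: 3 3 4

Derivation:
Step 1: flows [2->0,2->1] -> levels [4 1 5]
Step 2: flows [2->0,2->1] -> levels [5 2 3]
Step 3: flows [0->2,2->1] -> levels [4 3 3]
Step 4: flows [0->2,1=2] -> levels [3 3 4]
Step 5: flows [2->0,2->1] -> levels [4 4 2]
Step 6: flows [0->2,1->2] -> levels [3 3 4]
  -> period-2 cycle: step 6 state = step 4 state; never stabilizes
  -> state at step 30: (30-4) mod 2 = 0, same as step 4 -> [3 3 4]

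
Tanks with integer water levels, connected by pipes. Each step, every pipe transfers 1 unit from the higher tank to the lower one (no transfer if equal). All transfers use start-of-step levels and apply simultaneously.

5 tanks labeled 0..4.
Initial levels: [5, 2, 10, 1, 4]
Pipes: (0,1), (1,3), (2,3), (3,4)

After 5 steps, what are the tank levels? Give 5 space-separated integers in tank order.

Step 1: flows [0->1,1->3,2->3,4->3] -> levels [4 2 9 4 3]
Step 2: flows [0->1,3->1,2->3,3->4] -> levels [3 4 8 3 4]
Step 3: flows [1->0,1->3,2->3,4->3] -> levels [4 2 7 6 3]
Step 4: flows [0->1,3->1,2->3,3->4] -> levels [3 4 6 5 4]
Step 5: flows [1->0,3->1,2->3,3->4] -> levels [4 4 5 4 5]

Answer: 4 4 5 4 5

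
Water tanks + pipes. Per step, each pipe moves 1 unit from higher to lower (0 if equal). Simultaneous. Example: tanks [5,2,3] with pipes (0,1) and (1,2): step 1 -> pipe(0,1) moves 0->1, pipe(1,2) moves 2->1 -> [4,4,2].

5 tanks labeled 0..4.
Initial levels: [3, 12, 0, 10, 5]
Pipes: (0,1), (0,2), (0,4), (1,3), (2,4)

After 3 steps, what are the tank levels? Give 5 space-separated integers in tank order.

Answer: 5 9 2 10 4

Derivation:
Step 1: flows [1->0,0->2,4->0,1->3,4->2] -> levels [4 10 2 11 3]
Step 2: flows [1->0,0->2,0->4,3->1,4->2] -> levels [3 10 4 10 3]
Step 3: flows [1->0,2->0,0=4,1=3,2->4] -> levels [5 9 2 10 4]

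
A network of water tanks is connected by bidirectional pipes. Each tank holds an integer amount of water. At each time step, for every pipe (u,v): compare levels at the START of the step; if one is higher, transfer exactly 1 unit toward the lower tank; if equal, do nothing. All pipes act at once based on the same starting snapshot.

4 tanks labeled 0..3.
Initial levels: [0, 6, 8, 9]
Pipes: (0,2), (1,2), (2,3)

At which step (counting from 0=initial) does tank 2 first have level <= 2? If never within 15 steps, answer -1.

Step 1: flows [2->0,2->1,3->2] -> levels [1 7 7 8]
Step 2: flows [2->0,1=2,3->2] -> levels [2 7 7 7]
Step 3: flows [2->0,1=2,2=3] -> levels [3 7 6 7]
Step 4: flows [2->0,1->2,3->2] -> levels [4 6 7 6]
Step 5: flows [2->0,2->1,2->3] -> levels [5 7 4 7]
Step 6: flows [0->2,1->2,3->2] -> levels [4 6 7 6]
  -> period-2 cycle (repeats step 4); tank 2 never drops to <=2
Tank 2 never reaches <=2 within 15 steps

Answer: -1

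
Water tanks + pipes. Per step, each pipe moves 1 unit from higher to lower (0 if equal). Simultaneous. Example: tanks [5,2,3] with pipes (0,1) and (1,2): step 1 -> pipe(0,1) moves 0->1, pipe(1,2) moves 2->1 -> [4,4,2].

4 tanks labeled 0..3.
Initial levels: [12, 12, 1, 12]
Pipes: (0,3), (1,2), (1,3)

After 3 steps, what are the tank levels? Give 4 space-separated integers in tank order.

Step 1: flows [0=3,1->2,1=3] -> levels [12 11 2 12]
Step 2: flows [0=3,1->2,3->1] -> levels [12 11 3 11]
Step 3: flows [0->3,1->2,1=3] -> levels [11 10 4 12]

Answer: 11 10 4 12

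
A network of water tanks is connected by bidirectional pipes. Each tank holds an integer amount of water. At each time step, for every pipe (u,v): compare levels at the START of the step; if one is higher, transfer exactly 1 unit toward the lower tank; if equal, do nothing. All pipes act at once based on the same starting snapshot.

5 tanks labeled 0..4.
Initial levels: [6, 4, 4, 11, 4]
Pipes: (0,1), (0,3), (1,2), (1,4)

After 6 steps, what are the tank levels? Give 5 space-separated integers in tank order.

Answer: 8 4 5 7 5

Derivation:
Step 1: flows [0->1,3->0,1=2,1=4] -> levels [6 5 4 10 4]
Step 2: flows [0->1,3->0,1->2,1->4] -> levels [6 4 5 9 5]
Step 3: flows [0->1,3->0,2->1,4->1] -> levels [6 7 4 8 4]
Step 4: flows [1->0,3->0,1->2,1->4] -> levels [8 4 5 7 5]
Step 5: flows [0->1,0->3,2->1,4->1] -> levels [6 7 4 8 4]
  -> period-2 cycle: step 5 state = step 3 state
  -> state at step 6: (6-3) mod 2 = 1, same as step 4 -> [8 4 5 7 5]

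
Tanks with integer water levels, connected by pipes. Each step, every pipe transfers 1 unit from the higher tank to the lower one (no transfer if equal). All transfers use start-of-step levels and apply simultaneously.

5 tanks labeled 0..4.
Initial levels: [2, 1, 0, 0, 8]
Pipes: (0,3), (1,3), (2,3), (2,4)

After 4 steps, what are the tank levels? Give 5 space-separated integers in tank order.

Answer: 2 1 3 1 4

Derivation:
Step 1: flows [0->3,1->3,2=3,4->2] -> levels [1 0 1 2 7]
Step 2: flows [3->0,3->1,3->2,4->2] -> levels [2 1 3 -1 6]
Step 3: flows [0->3,1->3,2->3,4->2] -> levels [1 0 3 2 5]
Step 4: flows [3->0,3->1,2->3,4->2] -> levels [2 1 3 1 4]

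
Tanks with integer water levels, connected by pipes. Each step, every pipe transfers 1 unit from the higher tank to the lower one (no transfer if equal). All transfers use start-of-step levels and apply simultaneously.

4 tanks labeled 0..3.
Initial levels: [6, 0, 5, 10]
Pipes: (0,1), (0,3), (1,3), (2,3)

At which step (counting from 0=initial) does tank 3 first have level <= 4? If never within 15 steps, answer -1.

Answer: 2

Derivation:
Step 1: flows [0->1,3->0,3->1,3->2] -> levels [6 2 6 7]
Step 2: flows [0->1,3->0,3->1,3->2] -> levels [6 4 7 4]
Tank 3 first reaches <=4 at step 2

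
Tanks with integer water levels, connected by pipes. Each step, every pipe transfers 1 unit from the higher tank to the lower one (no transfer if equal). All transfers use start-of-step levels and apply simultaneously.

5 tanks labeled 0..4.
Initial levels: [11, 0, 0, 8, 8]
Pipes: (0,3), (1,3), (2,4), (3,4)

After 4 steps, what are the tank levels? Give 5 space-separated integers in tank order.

Step 1: flows [0->3,3->1,4->2,3=4] -> levels [10 1 1 8 7]
Step 2: flows [0->3,3->1,4->2,3->4] -> levels [9 2 2 7 7]
Step 3: flows [0->3,3->1,4->2,3=4] -> levels [8 3 3 7 6]
Step 4: flows [0->3,3->1,4->2,3->4] -> levels [7 4 4 6 6]

Answer: 7 4 4 6 6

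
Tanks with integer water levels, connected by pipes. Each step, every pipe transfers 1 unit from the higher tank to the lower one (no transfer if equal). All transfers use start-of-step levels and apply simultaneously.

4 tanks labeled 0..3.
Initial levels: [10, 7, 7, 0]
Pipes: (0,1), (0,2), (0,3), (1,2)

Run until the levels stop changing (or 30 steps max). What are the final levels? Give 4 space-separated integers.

Step 1: flows [0->1,0->2,0->3,1=2] -> levels [7 8 8 1]
Step 2: flows [1->0,2->0,0->3,1=2] -> levels [8 7 7 2]
Step 3: flows [0->1,0->2,0->3,1=2] -> levels [5 8 8 3]
Step 4: flows [1->0,2->0,0->3,1=2] -> levels [6 7 7 4]
Step 5: flows [1->0,2->0,0->3,1=2] -> levels [7 6 6 5]
Step 6: flows [0->1,0->2,0->3,1=2] -> levels [4 7 7 6]
Step 7: flows [1->0,2->0,3->0,1=2] -> levels [7 6 6 5]
  -> period-2 cycle: step 7 state = step 5 state; never stabilizes
  -> state at step 30: (30-5) mod 2 = 1, same as step 6 -> [4 7 7 6]

Answer: 4 7 7 6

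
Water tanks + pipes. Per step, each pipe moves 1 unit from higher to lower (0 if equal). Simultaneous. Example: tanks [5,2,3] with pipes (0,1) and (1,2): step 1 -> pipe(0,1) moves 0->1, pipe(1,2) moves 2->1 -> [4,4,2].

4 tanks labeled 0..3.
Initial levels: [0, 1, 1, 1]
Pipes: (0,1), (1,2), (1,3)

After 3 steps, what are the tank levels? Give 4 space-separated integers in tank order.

Step 1: flows [1->0,1=2,1=3] -> levels [1 0 1 1]
Step 2: flows [0->1,2->1,3->1] -> levels [0 3 0 0]
Step 3: flows [1->0,1->2,1->3] -> levels [1 0 1 1]

Answer: 1 0 1 1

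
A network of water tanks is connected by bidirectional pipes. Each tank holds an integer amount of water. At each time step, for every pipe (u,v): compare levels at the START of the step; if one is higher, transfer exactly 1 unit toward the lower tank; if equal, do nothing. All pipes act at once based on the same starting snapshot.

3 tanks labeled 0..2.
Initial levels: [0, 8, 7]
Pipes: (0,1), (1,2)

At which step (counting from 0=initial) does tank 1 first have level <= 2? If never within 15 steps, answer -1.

Answer: -1

Derivation:
Step 1: flows [1->0,1->2] -> levels [1 6 8]
Step 2: flows [1->0,2->1] -> levels [2 6 7]
Step 3: flows [1->0,2->1] -> levels [3 6 6]
Step 4: flows [1->0,1=2] -> levels [4 5 6]
Step 5: flows [1->0,2->1] -> levels [5 5 5]
Step 6: flows [0=1,1=2] -> levels [5 5 5]
  -> stable; tank 1 stays at 5 > 2
Tank 1 never reaches <=2 within 15 steps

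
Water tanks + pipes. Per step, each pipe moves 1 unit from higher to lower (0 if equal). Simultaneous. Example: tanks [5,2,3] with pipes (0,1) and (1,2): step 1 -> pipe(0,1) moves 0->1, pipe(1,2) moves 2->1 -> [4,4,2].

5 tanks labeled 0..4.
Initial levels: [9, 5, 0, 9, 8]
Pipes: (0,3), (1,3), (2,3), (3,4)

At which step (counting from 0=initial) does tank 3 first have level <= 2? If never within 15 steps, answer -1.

Step 1: flows [0=3,3->1,3->2,3->4] -> levels [9 6 1 6 9]
Step 2: flows [0->3,1=3,3->2,4->3] -> levels [8 6 2 7 8]
Step 3: flows [0->3,3->1,3->2,4->3] -> levels [7 7 3 7 7]
Step 4: flows [0=3,1=3,3->2,3=4] -> levels [7 7 4 6 7]
Step 5: flows [0->3,1->3,3->2,4->3] -> levels [6 6 5 8 6]
Step 6: flows [3->0,3->1,3->2,3->4] -> levels [7 7 6 4 7]
Step 7: flows [0->3,1->3,2->3,4->3] -> levels [6 6 5 8 6]
  -> period-2 cycle (repeats step 5); tank 3 never drops to <=2
Tank 3 never reaches <=2 within 15 steps

Answer: -1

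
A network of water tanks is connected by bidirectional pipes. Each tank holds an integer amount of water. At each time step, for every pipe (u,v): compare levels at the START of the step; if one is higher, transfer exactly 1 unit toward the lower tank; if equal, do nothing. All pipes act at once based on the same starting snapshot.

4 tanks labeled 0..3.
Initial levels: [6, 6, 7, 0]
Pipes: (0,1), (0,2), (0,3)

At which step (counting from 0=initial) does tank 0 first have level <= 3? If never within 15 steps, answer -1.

Answer: 4

Derivation:
Step 1: flows [0=1,2->0,0->3] -> levels [6 6 6 1]
Step 2: flows [0=1,0=2,0->3] -> levels [5 6 6 2]
Step 3: flows [1->0,2->0,0->3] -> levels [6 5 5 3]
Step 4: flows [0->1,0->2,0->3] -> levels [3 6 6 4]
Tank 0 first reaches <=3 at step 4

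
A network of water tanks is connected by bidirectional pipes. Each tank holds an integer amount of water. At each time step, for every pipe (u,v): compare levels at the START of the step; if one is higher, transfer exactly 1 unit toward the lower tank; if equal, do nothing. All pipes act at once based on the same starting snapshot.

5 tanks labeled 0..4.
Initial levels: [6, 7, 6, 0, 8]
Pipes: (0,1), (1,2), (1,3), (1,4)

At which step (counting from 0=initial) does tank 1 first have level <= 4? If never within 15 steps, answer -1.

Step 1: flows [1->0,1->2,1->3,4->1] -> levels [7 5 7 1 7]
Step 2: flows [0->1,2->1,1->3,4->1] -> levels [6 7 6 2 6]
Step 3: flows [1->0,1->2,1->3,1->4] -> levels [7 3 7 3 7]
Tank 1 first reaches <=4 at step 3

Answer: 3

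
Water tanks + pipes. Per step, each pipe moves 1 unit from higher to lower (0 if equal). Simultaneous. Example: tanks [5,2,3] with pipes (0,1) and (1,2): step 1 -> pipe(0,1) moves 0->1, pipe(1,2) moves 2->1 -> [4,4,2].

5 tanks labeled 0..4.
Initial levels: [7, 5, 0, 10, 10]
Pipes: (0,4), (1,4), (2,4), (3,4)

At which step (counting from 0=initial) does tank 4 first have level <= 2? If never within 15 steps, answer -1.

Step 1: flows [4->0,4->1,4->2,3=4] -> levels [8 6 1 10 7]
Step 2: flows [0->4,4->1,4->2,3->4] -> levels [7 7 2 9 7]
Step 3: flows [0=4,1=4,4->2,3->4] -> levels [7 7 3 8 7]
Step 4: flows [0=4,1=4,4->2,3->4] -> levels [7 7 4 7 7]
Step 5: flows [0=4,1=4,4->2,3=4] -> levels [7 7 5 7 6]
Step 6: flows [0->4,1->4,4->2,3->4] -> levels [6 6 6 6 8]
Step 7: flows [4->0,4->1,4->2,4->3] -> levels [7 7 7 7 4]
Step 8: flows [0->4,1->4,2->4,3->4] -> levels [6 6 6 6 8]
  -> period-2 cycle (repeats step 6); tank 4 never drops to <=2
Tank 4 never reaches <=2 within 15 steps

Answer: -1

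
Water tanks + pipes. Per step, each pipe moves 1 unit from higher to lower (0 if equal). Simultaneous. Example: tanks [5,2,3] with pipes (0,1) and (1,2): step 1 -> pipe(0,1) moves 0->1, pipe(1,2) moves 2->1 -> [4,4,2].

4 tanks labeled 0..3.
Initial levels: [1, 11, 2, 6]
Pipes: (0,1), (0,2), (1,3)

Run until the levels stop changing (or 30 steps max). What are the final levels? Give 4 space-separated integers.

Answer: 6 4 4 6

Derivation:
Step 1: flows [1->0,2->0,1->3] -> levels [3 9 1 7]
Step 2: flows [1->0,0->2,1->3] -> levels [3 7 2 8]
Step 3: flows [1->0,0->2,3->1] -> levels [3 7 3 7]
Step 4: flows [1->0,0=2,1=3] -> levels [4 6 3 7]
Step 5: flows [1->0,0->2,3->1] -> levels [4 6 4 6]
Step 6: flows [1->0,0=2,1=3] -> levels [5 5 4 6]
Step 7: flows [0=1,0->2,3->1] -> levels [4 6 5 5]
Step 8: flows [1->0,2->0,1->3] -> levels [6 4 4 6]
Step 9: flows [0->1,0->2,3->1] -> levels [4 6 5 5]
  -> period-2 cycle: step 9 state = step 7 state; never stabilizes
  -> state at step 30: (30-7) mod 2 = 1, same as step 8 -> [6 4 4 6]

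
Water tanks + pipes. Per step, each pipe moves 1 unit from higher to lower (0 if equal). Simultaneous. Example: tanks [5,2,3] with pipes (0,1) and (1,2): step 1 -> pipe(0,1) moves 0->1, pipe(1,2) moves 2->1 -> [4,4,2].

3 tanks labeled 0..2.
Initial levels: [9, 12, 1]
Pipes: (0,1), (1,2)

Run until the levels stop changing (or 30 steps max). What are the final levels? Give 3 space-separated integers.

Answer: 8 6 8

Derivation:
Step 1: flows [1->0,1->2] -> levels [10 10 2]
Step 2: flows [0=1,1->2] -> levels [10 9 3]
Step 3: flows [0->1,1->2] -> levels [9 9 4]
Step 4: flows [0=1,1->2] -> levels [9 8 5]
Step 5: flows [0->1,1->2] -> levels [8 8 6]
Step 6: flows [0=1,1->2] -> levels [8 7 7]
Step 7: flows [0->1,1=2] -> levels [7 8 7]
Step 8: flows [1->0,1->2] -> levels [8 6 8]
Step 9: flows [0->1,2->1] -> levels [7 8 7]
  -> period-2 cycle: step 9 state = step 7 state; never stabilizes
  -> state at step 30: (30-7) mod 2 = 1, same as step 8 -> [8 6 8]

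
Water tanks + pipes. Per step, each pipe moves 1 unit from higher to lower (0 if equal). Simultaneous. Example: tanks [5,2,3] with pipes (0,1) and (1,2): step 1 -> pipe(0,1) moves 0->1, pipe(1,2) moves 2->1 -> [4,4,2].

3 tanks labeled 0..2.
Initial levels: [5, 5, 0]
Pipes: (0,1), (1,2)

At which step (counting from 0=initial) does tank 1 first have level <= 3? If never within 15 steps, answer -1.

Answer: 3

Derivation:
Step 1: flows [0=1,1->2] -> levels [5 4 1]
Step 2: flows [0->1,1->2] -> levels [4 4 2]
Step 3: flows [0=1,1->2] -> levels [4 3 3]
Tank 1 first reaches <=3 at step 3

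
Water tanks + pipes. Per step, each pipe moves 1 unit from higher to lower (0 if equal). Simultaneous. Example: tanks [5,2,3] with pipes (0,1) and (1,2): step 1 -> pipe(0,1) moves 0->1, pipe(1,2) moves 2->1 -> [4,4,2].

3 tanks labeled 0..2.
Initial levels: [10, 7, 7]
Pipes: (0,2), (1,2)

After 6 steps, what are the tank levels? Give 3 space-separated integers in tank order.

Step 1: flows [0->2,1=2] -> levels [9 7 8]
Step 2: flows [0->2,2->1] -> levels [8 8 8]
Step 3: flows [0=2,1=2] -> levels [8 8 8]
  -> stable; steps 4..6 unchanged -> [8 8 8]

Answer: 8 8 8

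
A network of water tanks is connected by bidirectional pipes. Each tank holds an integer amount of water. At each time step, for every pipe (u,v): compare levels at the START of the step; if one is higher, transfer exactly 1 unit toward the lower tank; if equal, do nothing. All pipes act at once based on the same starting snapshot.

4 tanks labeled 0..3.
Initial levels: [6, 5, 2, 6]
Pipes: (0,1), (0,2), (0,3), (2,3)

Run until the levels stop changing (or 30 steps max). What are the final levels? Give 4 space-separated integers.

Answer: 6 5 4 4

Derivation:
Step 1: flows [0->1,0->2,0=3,3->2] -> levels [4 6 4 5]
Step 2: flows [1->0,0=2,3->0,3->2] -> levels [6 5 5 3]
Step 3: flows [0->1,0->2,0->3,2->3] -> levels [3 6 5 5]
Step 4: flows [1->0,2->0,3->0,2=3] -> levels [6 5 4 4]
Step 5: flows [0->1,0->2,0->3,2=3] -> levels [3 6 5 5]
  -> period-2 cycle: step 5 state = step 3 state; never stabilizes
  -> state at step 30: (30-3) mod 2 = 1, same as step 4 -> [6 5 4 4]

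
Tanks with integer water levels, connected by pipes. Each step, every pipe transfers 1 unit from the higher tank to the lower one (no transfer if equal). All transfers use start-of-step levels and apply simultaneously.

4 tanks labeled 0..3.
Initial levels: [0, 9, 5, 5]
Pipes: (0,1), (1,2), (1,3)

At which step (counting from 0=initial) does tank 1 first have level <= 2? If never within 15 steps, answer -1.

Step 1: flows [1->0,1->2,1->3] -> levels [1 6 6 6]
Step 2: flows [1->0,1=2,1=3] -> levels [2 5 6 6]
Step 3: flows [1->0,2->1,3->1] -> levels [3 6 5 5]
Step 4: flows [1->0,1->2,1->3] -> levels [4 3 6 6]
Step 5: flows [0->1,2->1,3->1] -> levels [3 6 5 5]
  -> period-2 cycle (repeats step 3); tank 1 never drops to <=2
Tank 1 never reaches <=2 within 15 steps

Answer: -1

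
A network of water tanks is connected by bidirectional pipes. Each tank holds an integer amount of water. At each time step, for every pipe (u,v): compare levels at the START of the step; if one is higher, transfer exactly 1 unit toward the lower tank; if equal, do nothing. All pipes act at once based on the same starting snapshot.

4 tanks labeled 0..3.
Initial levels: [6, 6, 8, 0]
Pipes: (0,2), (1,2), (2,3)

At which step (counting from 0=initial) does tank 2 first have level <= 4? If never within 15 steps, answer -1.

Step 1: flows [2->0,2->1,2->3] -> levels [7 7 5 1]
Step 2: flows [0->2,1->2,2->3] -> levels [6 6 6 2]
Step 3: flows [0=2,1=2,2->3] -> levels [6 6 5 3]
Step 4: flows [0->2,1->2,2->3] -> levels [5 5 6 4]
Step 5: flows [2->0,2->1,2->3] -> levels [6 6 3 5]
Tank 2 first reaches <=4 at step 5

Answer: 5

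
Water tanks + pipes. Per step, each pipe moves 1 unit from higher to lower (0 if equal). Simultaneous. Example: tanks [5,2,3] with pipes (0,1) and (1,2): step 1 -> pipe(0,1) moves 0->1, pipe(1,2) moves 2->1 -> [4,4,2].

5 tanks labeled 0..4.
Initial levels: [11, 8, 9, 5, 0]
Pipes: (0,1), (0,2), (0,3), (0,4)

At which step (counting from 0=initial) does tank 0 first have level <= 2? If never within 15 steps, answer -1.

Answer: -1

Derivation:
Step 1: flows [0->1,0->2,0->3,0->4] -> levels [7 9 10 6 1]
Step 2: flows [1->0,2->0,0->3,0->4] -> levels [7 8 9 7 2]
Step 3: flows [1->0,2->0,0=3,0->4] -> levels [8 7 8 7 3]
Step 4: flows [0->1,0=2,0->3,0->4] -> levels [5 8 8 8 4]
Step 5: flows [1->0,2->0,3->0,0->4] -> levels [7 7 7 7 5]
Step 6: flows [0=1,0=2,0=3,0->4] -> levels [6 7 7 7 6]
Step 7: flows [1->0,2->0,3->0,0=4] -> levels [9 6 6 6 6]
Step 8: flows [0->1,0->2,0->3,0->4] -> levels [5 7 7 7 7]
Step 9: flows [1->0,2->0,3->0,4->0] -> levels [9 6 6 6 6]
  -> period-2 cycle (repeats step 7); tank 0 never drops to <=2
Tank 0 never reaches <=2 within 15 steps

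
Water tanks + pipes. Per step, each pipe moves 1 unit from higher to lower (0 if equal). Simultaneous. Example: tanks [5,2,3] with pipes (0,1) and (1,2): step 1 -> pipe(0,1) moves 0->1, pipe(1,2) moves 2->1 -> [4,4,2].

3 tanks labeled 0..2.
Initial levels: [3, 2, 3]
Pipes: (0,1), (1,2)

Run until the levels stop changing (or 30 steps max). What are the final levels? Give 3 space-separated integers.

Step 1: flows [0->1,2->1] -> levels [2 4 2]
Step 2: flows [1->0,1->2] -> levels [3 2 3]
  -> period-2 cycle: step 2 state = step 0 state; never stabilizes
  -> state at step 30: (30-0) mod 2 = 0, same as step 0 -> [3 2 3]

Answer: 3 2 3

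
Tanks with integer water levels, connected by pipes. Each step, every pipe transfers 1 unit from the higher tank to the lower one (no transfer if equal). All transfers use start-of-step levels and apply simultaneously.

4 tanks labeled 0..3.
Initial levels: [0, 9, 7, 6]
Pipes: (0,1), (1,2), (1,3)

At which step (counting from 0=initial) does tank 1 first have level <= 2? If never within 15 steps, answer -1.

Step 1: flows [1->0,1->2,1->3] -> levels [1 6 8 7]
Step 2: flows [1->0,2->1,3->1] -> levels [2 7 7 6]
Step 3: flows [1->0,1=2,1->3] -> levels [3 5 7 7]
Step 4: flows [1->0,2->1,3->1] -> levels [4 6 6 6]
Step 5: flows [1->0,1=2,1=3] -> levels [5 5 6 6]
Step 6: flows [0=1,2->1,3->1] -> levels [5 7 5 5]
Step 7: flows [1->0,1->2,1->3] -> levels [6 4 6 6]
Step 8: flows [0->1,2->1,3->1] -> levels [5 7 5 5]
  -> period-2 cycle (repeats step 6); tank 1 never drops to <=2
Tank 1 never reaches <=2 within 15 steps

Answer: -1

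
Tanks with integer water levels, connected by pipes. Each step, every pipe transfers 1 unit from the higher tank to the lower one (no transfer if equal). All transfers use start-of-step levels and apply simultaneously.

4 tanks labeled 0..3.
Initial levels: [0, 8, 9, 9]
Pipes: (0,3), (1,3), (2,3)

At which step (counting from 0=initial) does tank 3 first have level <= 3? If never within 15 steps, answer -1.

Step 1: flows [3->0,3->1,2=3] -> levels [1 9 9 7]
Step 2: flows [3->0,1->3,2->3] -> levels [2 8 8 8]
Step 3: flows [3->0,1=3,2=3] -> levels [3 8 8 7]
Step 4: flows [3->0,1->3,2->3] -> levels [4 7 7 8]
Step 5: flows [3->0,3->1,3->2] -> levels [5 8 8 5]
Step 6: flows [0=3,1->3,2->3] -> levels [5 7 7 7]
Step 7: flows [3->0,1=3,2=3] -> levels [6 7 7 6]
Step 8: flows [0=3,1->3,2->3] -> levels [6 6 6 8]
Step 9: flows [3->0,3->1,3->2] -> levels [7 7 7 5]
Step 10: flows [0->3,1->3,2->3] -> levels [6 6 6 8]
  -> period-2 cycle (repeats step 8); tank 3 never drops to <=3
Tank 3 never reaches <=3 within 15 steps

Answer: -1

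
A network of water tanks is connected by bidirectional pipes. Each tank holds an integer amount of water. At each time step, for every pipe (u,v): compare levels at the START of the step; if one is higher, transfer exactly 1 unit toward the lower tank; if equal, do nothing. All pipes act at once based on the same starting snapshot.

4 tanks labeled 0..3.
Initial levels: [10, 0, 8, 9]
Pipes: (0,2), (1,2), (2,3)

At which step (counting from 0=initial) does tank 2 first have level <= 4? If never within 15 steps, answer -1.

Step 1: flows [0->2,2->1,3->2] -> levels [9 1 9 8]
Step 2: flows [0=2,2->1,2->3] -> levels [9 2 7 9]
Step 3: flows [0->2,2->1,3->2] -> levels [8 3 8 8]
Step 4: flows [0=2,2->1,2=3] -> levels [8 4 7 8]
Step 5: flows [0->2,2->1,3->2] -> levels [7 5 8 7]
Step 6: flows [2->0,2->1,2->3] -> levels [8 6 5 8]
Step 7: flows [0->2,1->2,3->2] -> levels [7 5 8 7]
  -> period-2 cycle (repeats step 5); tank 2 never drops to <=4
Tank 2 never reaches <=4 within 15 steps

Answer: -1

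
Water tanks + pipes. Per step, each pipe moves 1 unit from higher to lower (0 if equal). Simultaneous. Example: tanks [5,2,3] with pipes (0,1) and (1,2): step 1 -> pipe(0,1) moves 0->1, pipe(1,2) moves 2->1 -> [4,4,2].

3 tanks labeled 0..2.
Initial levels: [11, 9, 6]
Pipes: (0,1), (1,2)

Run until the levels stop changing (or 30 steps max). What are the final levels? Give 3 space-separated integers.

Answer: 8 10 8

Derivation:
Step 1: flows [0->1,1->2] -> levels [10 9 7]
Step 2: flows [0->1,1->2] -> levels [9 9 8]
Step 3: flows [0=1,1->2] -> levels [9 8 9]
Step 4: flows [0->1,2->1] -> levels [8 10 8]
Step 5: flows [1->0,1->2] -> levels [9 8 9]
  -> period-2 cycle: step 5 state = step 3 state; never stabilizes
  -> state at step 30: (30-3) mod 2 = 1, same as step 4 -> [8 10 8]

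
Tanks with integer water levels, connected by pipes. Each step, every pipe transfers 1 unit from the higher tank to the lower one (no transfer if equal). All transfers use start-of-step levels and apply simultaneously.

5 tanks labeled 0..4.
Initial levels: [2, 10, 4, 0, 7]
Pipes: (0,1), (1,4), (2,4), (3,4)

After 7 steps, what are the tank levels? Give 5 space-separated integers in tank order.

Answer: 5 4 5 3 6

Derivation:
Step 1: flows [1->0,1->4,4->2,4->3] -> levels [3 8 5 1 6]
Step 2: flows [1->0,1->4,4->2,4->3] -> levels [4 6 6 2 5]
Step 3: flows [1->0,1->4,2->4,4->3] -> levels [5 4 5 3 6]
Step 4: flows [0->1,4->1,4->2,4->3] -> levels [4 6 6 4 3]
Step 5: flows [1->0,1->4,2->4,3->4] -> levels [5 4 5 3 6]
  -> period-2 cycle: step 5 state = step 3 state
  -> state at step 7: (7-3) mod 2 = 0, same as step 3 -> [5 4 5 3 6]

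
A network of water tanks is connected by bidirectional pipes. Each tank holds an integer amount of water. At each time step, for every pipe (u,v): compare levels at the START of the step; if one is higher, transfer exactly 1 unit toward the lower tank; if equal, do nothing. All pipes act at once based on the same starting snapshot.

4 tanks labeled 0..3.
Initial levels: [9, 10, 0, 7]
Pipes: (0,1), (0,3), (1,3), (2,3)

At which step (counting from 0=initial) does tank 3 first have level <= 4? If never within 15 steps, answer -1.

Step 1: flows [1->0,0->3,1->3,3->2] -> levels [9 8 1 8]
Step 2: flows [0->1,0->3,1=3,3->2] -> levels [7 9 2 8]
Step 3: flows [1->0,3->0,1->3,3->2] -> levels [9 7 3 7]
Step 4: flows [0->1,0->3,1=3,3->2] -> levels [7 8 4 7]
Step 5: flows [1->0,0=3,1->3,3->2] -> levels [8 6 5 7]
Step 6: flows [0->1,0->3,3->1,3->2] -> levels [6 8 6 6]
Step 7: flows [1->0,0=3,1->3,2=3] -> levels [7 6 6 7]
Step 8: flows [0->1,0=3,3->1,3->2] -> levels [6 8 7 5]
Step 9: flows [1->0,0->3,1->3,2->3] -> levels [6 6 6 8]
Step 10: flows [0=1,3->0,3->1,3->2] -> levels [7 7 7 5]
Step 11: flows [0=1,0->3,1->3,2->3] -> levels [6 6 6 8]
  -> period-2 cycle (repeats step 9); tank 3 never drops to <=4
Tank 3 never reaches <=4 within 15 steps

Answer: -1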